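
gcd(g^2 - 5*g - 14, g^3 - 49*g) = g - 7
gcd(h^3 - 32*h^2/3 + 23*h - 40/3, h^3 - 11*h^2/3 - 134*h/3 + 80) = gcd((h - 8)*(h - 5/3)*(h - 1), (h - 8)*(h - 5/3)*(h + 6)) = h^2 - 29*h/3 + 40/3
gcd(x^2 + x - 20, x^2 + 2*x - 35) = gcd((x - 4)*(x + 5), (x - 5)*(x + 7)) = 1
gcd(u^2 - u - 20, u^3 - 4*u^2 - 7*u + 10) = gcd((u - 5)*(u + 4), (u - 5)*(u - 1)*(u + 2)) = u - 5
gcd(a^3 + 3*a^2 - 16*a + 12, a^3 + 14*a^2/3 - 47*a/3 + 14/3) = a - 2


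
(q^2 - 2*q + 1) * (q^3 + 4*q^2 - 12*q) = q^5 + 2*q^4 - 19*q^3 + 28*q^2 - 12*q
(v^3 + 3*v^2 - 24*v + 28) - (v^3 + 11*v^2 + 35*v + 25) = -8*v^2 - 59*v + 3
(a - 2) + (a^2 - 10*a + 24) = a^2 - 9*a + 22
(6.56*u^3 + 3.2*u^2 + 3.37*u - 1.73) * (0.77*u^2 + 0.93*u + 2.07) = 5.0512*u^5 + 8.5648*u^4 + 19.1501*u^3 + 8.426*u^2 + 5.367*u - 3.5811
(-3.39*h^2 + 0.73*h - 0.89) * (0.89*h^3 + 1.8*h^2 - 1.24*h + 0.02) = -3.0171*h^5 - 5.4523*h^4 + 4.7255*h^3 - 2.575*h^2 + 1.1182*h - 0.0178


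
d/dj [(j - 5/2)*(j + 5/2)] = 2*j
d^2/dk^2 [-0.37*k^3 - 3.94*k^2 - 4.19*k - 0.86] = -2.22*k - 7.88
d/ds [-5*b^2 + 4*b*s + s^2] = 4*b + 2*s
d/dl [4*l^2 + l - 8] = 8*l + 1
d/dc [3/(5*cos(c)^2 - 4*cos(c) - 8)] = 6*(5*cos(c) - 2)*sin(c)/(-5*cos(c)^2 + 4*cos(c) + 8)^2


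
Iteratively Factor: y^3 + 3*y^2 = (y)*(y^2 + 3*y) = y^2*(y + 3)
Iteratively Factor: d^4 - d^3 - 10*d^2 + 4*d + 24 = (d + 2)*(d^3 - 3*d^2 - 4*d + 12) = (d - 3)*(d + 2)*(d^2 - 4) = (d - 3)*(d + 2)^2*(d - 2)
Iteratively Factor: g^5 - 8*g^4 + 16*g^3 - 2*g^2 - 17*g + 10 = (g - 2)*(g^4 - 6*g^3 + 4*g^2 + 6*g - 5) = (g - 5)*(g - 2)*(g^3 - g^2 - g + 1) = (g - 5)*(g - 2)*(g - 1)*(g^2 - 1) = (g - 5)*(g - 2)*(g - 1)^2*(g + 1)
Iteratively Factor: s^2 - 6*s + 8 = (s - 2)*(s - 4)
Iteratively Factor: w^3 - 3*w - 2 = (w + 1)*(w^2 - w - 2) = (w + 1)^2*(w - 2)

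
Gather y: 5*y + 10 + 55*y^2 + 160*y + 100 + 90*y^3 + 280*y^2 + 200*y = 90*y^3 + 335*y^2 + 365*y + 110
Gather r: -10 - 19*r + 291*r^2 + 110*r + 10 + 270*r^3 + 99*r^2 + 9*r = 270*r^3 + 390*r^2 + 100*r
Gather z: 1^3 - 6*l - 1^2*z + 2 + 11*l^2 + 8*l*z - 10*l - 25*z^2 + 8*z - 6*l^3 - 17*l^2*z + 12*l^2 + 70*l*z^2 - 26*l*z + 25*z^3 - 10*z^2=-6*l^3 + 23*l^2 - 16*l + 25*z^3 + z^2*(70*l - 35) + z*(-17*l^2 - 18*l + 7) + 3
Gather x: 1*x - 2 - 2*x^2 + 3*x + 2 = -2*x^2 + 4*x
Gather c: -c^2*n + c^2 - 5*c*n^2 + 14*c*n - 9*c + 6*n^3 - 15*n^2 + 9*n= c^2*(1 - n) + c*(-5*n^2 + 14*n - 9) + 6*n^3 - 15*n^2 + 9*n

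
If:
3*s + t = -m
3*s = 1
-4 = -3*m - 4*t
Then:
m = -8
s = 1/3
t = 7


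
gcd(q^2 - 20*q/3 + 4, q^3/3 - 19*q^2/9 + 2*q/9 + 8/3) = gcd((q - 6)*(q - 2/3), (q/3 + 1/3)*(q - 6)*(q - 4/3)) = q - 6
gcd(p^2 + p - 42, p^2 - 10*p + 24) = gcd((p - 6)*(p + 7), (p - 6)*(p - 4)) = p - 6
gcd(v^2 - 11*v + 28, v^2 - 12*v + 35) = v - 7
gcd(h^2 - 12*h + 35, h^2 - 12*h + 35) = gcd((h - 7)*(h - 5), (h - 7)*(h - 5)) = h^2 - 12*h + 35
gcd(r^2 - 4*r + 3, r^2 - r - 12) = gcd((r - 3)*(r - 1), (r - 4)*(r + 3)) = 1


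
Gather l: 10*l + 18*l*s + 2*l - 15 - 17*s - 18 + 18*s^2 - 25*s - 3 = l*(18*s + 12) + 18*s^2 - 42*s - 36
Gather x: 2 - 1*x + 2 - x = 4 - 2*x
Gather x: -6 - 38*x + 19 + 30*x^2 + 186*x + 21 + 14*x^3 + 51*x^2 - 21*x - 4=14*x^3 + 81*x^2 + 127*x + 30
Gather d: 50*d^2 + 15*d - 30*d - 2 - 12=50*d^2 - 15*d - 14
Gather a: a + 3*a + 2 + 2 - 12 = 4*a - 8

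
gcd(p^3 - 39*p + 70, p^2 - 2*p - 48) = 1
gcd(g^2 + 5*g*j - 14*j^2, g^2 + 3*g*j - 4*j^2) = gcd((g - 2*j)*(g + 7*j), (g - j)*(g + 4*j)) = 1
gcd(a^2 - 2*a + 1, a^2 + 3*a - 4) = a - 1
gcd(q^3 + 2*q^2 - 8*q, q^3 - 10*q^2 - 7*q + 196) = q + 4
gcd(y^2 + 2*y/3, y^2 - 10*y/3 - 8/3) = y + 2/3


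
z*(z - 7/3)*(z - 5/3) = z^3 - 4*z^2 + 35*z/9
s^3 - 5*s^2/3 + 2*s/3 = s*(s - 1)*(s - 2/3)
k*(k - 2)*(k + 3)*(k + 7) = k^4 + 8*k^3 + k^2 - 42*k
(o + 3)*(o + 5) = o^2 + 8*o + 15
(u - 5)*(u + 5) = u^2 - 25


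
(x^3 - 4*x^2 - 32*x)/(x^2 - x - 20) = x*(x - 8)/(x - 5)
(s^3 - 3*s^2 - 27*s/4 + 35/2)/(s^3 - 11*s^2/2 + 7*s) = (s + 5/2)/s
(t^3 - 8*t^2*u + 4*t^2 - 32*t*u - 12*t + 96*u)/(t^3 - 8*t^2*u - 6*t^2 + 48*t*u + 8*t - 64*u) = (t + 6)/(t - 4)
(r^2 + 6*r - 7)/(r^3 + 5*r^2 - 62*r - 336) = (r - 1)/(r^2 - 2*r - 48)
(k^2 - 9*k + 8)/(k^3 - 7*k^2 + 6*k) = (k - 8)/(k*(k - 6))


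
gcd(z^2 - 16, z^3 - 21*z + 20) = z - 4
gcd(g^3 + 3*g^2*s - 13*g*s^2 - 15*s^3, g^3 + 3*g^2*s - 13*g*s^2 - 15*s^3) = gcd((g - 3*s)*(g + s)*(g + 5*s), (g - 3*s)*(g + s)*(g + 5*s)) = -g^3 - 3*g^2*s + 13*g*s^2 + 15*s^3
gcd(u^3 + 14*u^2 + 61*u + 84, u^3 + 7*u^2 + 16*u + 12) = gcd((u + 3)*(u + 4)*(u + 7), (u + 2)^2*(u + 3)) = u + 3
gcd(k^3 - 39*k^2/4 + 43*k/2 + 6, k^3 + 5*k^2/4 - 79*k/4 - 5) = k^2 - 15*k/4 - 1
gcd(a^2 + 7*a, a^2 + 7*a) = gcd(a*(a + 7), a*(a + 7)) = a^2 + 7*a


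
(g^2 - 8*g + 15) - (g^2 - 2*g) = 15 - 6*g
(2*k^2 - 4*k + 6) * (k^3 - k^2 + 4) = 2*k^5 - 6*k^4 + 10*k^3 + 2*k^2 - 16*k + 24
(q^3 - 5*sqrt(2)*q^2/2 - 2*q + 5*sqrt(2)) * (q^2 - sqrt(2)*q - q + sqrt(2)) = q^5 - 7*sqrt(2)*q^4/2 - q^4 + 3*q^3 + 7*sqrt(2)*q^3/2 - 3*q^2 + 7*sqrt(2)*q^2 - 10*q - 7*sqrt(2)*q + 10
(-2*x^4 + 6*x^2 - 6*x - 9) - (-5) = -2*x^4 + 6*x^2 - 6*x - 4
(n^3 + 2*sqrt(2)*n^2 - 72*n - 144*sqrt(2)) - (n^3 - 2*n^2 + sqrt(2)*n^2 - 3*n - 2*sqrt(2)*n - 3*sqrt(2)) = sqrt(2)*n^2 + 2*n^2 - 69*n + 2*sqrt(2)*n - 141*sqrt(2)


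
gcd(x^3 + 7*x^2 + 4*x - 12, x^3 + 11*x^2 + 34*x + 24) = x + 6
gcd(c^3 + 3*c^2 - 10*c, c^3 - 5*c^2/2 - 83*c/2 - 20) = c + 5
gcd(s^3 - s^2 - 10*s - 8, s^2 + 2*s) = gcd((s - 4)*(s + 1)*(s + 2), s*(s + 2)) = s + 2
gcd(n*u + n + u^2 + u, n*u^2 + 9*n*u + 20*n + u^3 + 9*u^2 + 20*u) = n + u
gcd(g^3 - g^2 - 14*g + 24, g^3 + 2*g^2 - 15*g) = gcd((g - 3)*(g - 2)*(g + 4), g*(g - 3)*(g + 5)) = g - 3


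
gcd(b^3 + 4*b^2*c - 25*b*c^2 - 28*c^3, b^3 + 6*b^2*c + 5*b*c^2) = b + c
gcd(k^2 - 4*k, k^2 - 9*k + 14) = 1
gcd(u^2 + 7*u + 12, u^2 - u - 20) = u + 4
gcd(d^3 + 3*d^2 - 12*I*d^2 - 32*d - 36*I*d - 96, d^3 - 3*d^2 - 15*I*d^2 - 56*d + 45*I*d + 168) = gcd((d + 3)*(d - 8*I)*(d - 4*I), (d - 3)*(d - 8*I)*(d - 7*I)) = d - 8*I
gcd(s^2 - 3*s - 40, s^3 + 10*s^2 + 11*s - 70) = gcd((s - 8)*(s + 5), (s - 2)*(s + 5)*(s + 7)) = s + 5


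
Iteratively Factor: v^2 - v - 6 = (v - 3)*(v + 2)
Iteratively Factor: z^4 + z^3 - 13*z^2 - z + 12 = (z - 3)*(z^3 + 4*z^2 - z - 4) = (z - 3)*(z - 1)*(z^2 + 5*z + 4) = (z - 3)*(z - 1)*(z + 4)*(z + 1)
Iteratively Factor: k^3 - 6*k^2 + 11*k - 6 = (k - 2)*(k^2 - 4*k + 3) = (k - 3)*(k - 2)*(k - 1)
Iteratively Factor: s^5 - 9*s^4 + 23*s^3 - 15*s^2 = (s - 3)*(s^4 - 6*s^3 + 5*s^2) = s*(s - 3)*(s^3 - 6*s^2 + 5*s) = s*(s - 5)*(s - 3)*(s^2 - s) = s*(s - 5)*(s - 3)*(s - 1)*(s)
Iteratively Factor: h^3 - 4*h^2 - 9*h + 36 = (h + 3)*(h^2 - 7*h + 12) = (h - 3)*(h + 3)*(h - 4)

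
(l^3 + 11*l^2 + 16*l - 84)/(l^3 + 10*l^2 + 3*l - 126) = (l - 2)/(l - 3)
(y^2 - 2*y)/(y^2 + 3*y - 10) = y/(y + 5)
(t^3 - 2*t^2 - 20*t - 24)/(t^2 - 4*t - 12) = t + 2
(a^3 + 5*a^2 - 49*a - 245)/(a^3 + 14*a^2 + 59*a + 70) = (a - 7)/(a + 2)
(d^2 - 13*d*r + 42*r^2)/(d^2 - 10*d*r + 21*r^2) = (-d + 6*r)/(-d + 3*r)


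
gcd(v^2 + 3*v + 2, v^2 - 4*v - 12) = v + 2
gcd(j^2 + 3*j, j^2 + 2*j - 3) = j + 3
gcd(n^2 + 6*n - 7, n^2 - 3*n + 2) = n - 1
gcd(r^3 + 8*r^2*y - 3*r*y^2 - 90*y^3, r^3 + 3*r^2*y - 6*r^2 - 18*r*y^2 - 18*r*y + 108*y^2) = -r^2 - 3*r*y + 18*y^2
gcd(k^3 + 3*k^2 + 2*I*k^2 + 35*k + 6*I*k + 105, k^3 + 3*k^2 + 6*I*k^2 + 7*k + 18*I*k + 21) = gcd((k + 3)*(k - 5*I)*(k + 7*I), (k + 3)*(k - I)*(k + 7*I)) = k^2 + k*(3 + 7*I) + 21*I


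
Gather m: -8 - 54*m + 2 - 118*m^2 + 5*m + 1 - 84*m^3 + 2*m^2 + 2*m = -84*m^3 - 116*m^2 - 47*m - 5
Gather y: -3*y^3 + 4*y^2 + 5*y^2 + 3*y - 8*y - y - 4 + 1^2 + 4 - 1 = -3*y^3 + 9*y^2 - 6*y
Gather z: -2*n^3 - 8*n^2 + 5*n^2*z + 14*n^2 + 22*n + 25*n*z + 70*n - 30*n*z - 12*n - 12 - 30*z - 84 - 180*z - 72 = -2*n^3 + 6*n^2 + 80*n + z*(5*n^2 - 5*n - 210) - 168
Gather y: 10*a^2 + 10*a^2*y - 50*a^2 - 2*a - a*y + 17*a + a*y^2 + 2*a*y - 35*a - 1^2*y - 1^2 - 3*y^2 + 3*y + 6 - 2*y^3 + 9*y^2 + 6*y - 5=-40*a^2 - 20*a - 2*y^3 + y^2*(a + 6) + y*(10*a^2 + a + 8)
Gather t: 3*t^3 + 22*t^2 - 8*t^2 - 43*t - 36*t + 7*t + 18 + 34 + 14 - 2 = 3*t^3 + 14*t^2 - 72*t + 64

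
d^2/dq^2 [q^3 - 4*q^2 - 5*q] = 6*q - 8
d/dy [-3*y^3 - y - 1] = -9*y^2 - 1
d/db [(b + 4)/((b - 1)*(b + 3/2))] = 2*(-2*b^2 - 16*b - 7)/(4*b^4 + 4*b^3 - 11*b^2 - 6*b + 9)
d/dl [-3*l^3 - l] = -9*l^2 - 1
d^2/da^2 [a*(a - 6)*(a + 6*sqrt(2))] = 6*a - 12 + 12*sqrt(2)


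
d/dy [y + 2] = 1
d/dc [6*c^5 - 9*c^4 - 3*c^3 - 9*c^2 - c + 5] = 30*c^4 - 36*c^3 - 9*c^2 - 18*c - 1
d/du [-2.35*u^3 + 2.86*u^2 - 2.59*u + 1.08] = -7.05*u^2 + 5.72*u - 2.59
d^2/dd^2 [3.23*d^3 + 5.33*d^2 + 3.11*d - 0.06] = 19.38*d + 10.66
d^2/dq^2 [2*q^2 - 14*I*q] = 4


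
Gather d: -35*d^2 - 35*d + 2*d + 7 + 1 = -35*d^2 - 33*d + 8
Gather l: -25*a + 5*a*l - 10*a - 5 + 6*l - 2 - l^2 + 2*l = -35*a - l^2 + l*(5*a + 8) - 7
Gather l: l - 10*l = -9*l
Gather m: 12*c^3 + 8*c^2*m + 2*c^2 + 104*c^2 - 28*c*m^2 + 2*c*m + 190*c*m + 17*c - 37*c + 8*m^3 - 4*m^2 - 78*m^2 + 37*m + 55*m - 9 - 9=12*c^3 + 106*c^2 - 20*c + 8*m^3 + m^2*(-28*c - 82) + m*(8*c^2 + 192*c + 92) - 18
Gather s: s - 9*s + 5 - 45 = -8*s - 40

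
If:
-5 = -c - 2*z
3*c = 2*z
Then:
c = 5/4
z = 15/8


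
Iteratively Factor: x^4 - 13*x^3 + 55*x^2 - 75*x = (x - 5)*(x^3 - 8*x^2 + 15*x) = (x - 5)^2*(x^2 - 3*x) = x*(x - 5)^2*(x - 3)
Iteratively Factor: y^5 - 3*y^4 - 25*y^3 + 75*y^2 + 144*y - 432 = (y - 3)*(y^4 - 25*y^2 + 144) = (y - 3)*(y + 3)*(y^3 - 3*y^2 - 16*y + 48) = (y - 3)*(y + 3)*(y + 4)*(y^2 - 7*y + 12) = (y - 4)*(y - 3)*(y + 3)*(y + 4)*(y - 3)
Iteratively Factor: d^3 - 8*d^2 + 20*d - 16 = (d - 4)*(d^2 - 4*d + 4) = (d - 4)*(d - 2)*(d - 2)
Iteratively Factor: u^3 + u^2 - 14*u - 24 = (u - 4)*(u^2 + 5*u + 6) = (u - 4)*(u + 3)*(u + 2)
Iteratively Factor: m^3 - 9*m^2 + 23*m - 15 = (m - 5)*(m^2 - 4*m + 3) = (m - 5)*(m - 3)*(m - 1)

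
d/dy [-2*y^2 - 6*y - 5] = -4*y - 6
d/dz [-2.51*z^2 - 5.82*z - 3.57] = -5.02*z - 5.82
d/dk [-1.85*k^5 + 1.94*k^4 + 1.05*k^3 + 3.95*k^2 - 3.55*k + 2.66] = -9.25*k^4 + 7.76*k^3 + 3.15*k^2 + 7.9*k - 3.55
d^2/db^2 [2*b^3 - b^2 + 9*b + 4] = 12*b - 2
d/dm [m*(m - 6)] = 2*m - 6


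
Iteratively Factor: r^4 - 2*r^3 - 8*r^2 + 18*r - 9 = (r - 3)*(r^3 + r^2 - 5*r + 3) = (r - 3)*(r + 3)*(r^2 - 2*r + 1) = (r - 3)*(r - 1)*(r + 3)*(r - 1)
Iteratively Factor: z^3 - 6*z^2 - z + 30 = (z - 3)*(z^2 - 3*z - 10) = (z - 5)*(z - 3)*(z + 2)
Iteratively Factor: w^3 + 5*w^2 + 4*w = (w + 4)*(w^2 + w) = w*(w + 4)*(w + 1)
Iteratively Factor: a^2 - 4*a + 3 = (a - 3)*(a - 1)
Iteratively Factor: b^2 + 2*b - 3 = (b + 3)*(b - 1)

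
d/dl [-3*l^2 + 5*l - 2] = 5 - 6*l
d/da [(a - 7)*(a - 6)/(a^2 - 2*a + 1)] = (11*a - 71)/(a^3 - 3*a^2 + 3*a - 1)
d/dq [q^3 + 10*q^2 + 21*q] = 3*q^2 + 20*q + 21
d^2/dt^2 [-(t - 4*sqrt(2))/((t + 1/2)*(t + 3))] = 4*(-4*t^3 + 48*sqrt(2)*t^2 + 18*t + 168*sqrt(2)*t + 21 + 172*sqrt(2))/(8*t^6 + 84*t^5 + 330*t^4 + 595*t^3 + 495*t^2 + 189*t + 27)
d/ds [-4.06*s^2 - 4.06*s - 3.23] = -8.12*s - 4.06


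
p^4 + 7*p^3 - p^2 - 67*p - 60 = (p - 3)*(p + 1)*(p + 4)*(p + 5)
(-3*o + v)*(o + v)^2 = -3*o^3 - 5*o^2*v - o*v^2 + v^3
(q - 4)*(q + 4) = q^2 - 16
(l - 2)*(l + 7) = l^2 + 5*l - 14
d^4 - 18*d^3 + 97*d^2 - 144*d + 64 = (d - 8)^2*(d - 1)^2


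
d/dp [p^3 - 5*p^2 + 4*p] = 3*p^2 - 10*p + 4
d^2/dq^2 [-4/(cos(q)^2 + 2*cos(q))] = 2*(2*(1 - cos(2*q))^2 - 15*cos(q) + 6*cos(2*q) + 3*cos(3*q) - 18)/((cos(q) + 2)^3*cos(q)^3)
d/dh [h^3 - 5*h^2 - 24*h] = 3*h^2 - 10*h - 24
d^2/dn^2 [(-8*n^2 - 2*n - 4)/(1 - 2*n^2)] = 8*(2*n^3 + 24*n^2 + 3*n + 4)/(8*n^6 - 12*n^4 + 6*n^2 - 1)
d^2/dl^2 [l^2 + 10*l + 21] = 2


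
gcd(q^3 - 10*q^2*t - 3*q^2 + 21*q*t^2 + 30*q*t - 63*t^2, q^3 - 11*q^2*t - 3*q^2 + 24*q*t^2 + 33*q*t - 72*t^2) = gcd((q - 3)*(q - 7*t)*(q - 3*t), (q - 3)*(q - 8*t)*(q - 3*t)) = q^2 - 3*q*t - 3*q + 9*t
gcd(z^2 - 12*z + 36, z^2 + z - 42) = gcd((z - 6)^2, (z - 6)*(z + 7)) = z - 6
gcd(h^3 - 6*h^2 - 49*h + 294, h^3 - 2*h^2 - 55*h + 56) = h + 7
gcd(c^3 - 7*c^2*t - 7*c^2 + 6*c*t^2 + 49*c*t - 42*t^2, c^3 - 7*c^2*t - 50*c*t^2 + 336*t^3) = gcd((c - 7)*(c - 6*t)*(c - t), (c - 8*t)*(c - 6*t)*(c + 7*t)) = -c + 6*t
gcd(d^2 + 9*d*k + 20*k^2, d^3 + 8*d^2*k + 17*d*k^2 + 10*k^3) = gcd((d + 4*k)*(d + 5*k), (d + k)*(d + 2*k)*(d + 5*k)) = d + 5*k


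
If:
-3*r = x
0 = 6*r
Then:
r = 0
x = 0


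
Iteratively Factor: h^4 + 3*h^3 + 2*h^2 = (h + 2)*(h^3 + h^2) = (h + 1)*(h + 2)*(h^2) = h*(h + 1)*(h + 2)*(h)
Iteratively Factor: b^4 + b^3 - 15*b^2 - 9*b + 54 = (b + 3)*(b^3 - 2*b^2 - 9*b + 18) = (b + 3)^2*(b^2 - 5*b + 6) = (b - 2)*(b + 3)^2*(b - 3)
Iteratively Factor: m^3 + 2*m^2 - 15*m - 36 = (m + 3)*(m^2 - m - 12) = (m + 3)^2*(m - 4)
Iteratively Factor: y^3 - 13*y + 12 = (y + 4)*(y^2 - 4*y + 3) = (y - 3)*(y + 4)*(y - 1)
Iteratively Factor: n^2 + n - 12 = (n + 4)*(n - 3)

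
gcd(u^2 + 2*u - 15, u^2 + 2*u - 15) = u^2 + 2*u - 15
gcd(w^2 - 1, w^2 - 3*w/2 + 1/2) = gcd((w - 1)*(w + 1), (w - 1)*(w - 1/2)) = w - 1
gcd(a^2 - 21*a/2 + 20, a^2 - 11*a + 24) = a - 8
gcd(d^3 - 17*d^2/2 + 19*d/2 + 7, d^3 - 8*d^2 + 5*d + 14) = d^2 - 9*d + 14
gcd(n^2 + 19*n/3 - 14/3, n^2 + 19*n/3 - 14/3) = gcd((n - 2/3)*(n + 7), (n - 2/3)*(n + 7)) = n^2 + 19*n/3 - 14/3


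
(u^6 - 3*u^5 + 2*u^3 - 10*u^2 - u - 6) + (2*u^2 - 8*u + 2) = u^6 - 3*u^5 + 2*u^3 - 8*u^2 - 9*u - 4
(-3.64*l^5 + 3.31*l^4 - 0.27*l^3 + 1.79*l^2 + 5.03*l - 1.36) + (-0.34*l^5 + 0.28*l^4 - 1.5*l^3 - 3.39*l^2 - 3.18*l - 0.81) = -3.98*l^5 + 3.59*l^4 - 1.77*l^3 - 1.6*l^2 + 1.85*l - 2.17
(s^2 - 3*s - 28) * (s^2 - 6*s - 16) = s^4 - 9*s^3 - 26*s^2 + 216*s + 448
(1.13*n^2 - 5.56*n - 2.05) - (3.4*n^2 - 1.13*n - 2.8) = -2.27*n^2 - 4.43*n + 0.75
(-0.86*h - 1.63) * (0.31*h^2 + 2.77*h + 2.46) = -0.2666*h^3 - 2.8875*h^2 - 6.6307*h - 4.0098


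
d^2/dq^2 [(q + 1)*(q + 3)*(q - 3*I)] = 6*q + 8 - 6*I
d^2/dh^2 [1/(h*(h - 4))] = 2*(h^2 + h*(h - 4) + (h - 4)^2)/(h^3*(h - 4)^3)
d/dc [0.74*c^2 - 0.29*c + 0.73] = 1.48*c - 0.29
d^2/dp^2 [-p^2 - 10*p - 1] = -2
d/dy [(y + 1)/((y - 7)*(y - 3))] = (-y^2 - 2*y + 31)/(y^4 - 20*y^3 + 142*y^2 - 420*y + 441)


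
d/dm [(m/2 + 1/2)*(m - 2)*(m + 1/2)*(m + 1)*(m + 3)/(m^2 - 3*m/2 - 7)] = (12*m^6 + 4*m^5 - 209*m^4 - 374*m^3 + 247*m^2 + 724*m + 304)/(2*(4*m^4 - 12*m^3 - 47*m^2 + 84*m + 196))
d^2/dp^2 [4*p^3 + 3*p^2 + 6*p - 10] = 24*p + 6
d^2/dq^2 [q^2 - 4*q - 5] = 2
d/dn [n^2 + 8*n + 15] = 2*n + 8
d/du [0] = 0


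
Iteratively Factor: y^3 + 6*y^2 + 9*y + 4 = (y + 1)*(y^2 + 5*y + 4) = (y + 1)^2*(y + 4)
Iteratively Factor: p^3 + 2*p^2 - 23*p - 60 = (p + 4)*(p^2 - 2*p - 15) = (p - 5)*(p + 4)*(p + 3)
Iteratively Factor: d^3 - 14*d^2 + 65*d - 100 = (d - 4)*(d^2 - 10*d + 25) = (d - 5)*(d - 4)*(d - 5)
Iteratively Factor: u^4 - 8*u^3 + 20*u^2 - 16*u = (u - 4)*(u^3 - 4*u^2 + 4*u) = u*(u - 4)*(u^2 - 4*u + 4) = u*(u - 4)*(u - 2)*(u - 2)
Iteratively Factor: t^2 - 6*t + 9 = (t - 3)*(t - 3)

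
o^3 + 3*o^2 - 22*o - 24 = (o - 4)*(o + 1)*(o + 6)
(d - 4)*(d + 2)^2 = d^3 - 12*d - 16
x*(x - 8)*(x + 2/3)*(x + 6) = x^4 - 4*x^3/3 - 148*x^2/3 - 32*x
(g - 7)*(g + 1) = g^2 - 6*g - 7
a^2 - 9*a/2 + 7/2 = (a - 7/2)*(a - 1)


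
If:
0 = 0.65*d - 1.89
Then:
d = 2.91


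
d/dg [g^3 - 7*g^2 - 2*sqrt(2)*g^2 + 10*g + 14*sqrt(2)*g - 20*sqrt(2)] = 3*g^2 - 14*g - 4*sqrt(2)*g + 10 + 14*sqrt(2)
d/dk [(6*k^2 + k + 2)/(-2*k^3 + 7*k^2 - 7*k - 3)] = (12*k^4 + 4*k^3 - 37*k^2 - 64*k + 11)/(4*k^6 - 28*k^5 + 77*k^4 - 86*k^3 + 7*k^2 + 42*k + 9)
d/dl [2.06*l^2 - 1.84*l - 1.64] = 4.12*l - 1.84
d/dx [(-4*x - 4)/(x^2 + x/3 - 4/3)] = 12*(-3*x^2 - x + (x + 1)*(6*x + 1) + 4)/(3*x^2 + x - 4)^2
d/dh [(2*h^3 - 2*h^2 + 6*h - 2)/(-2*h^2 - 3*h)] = 2*(-2*h^4 - 6*h^3 + 9*h^2 - 4*h - 3)/(h^2*(4*h^2 + 12*h + 9))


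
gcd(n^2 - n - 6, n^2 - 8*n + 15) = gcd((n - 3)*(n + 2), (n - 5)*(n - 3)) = n - 3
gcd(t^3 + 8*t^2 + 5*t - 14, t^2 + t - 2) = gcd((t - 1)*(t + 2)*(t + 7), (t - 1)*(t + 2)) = t^2 + t - 2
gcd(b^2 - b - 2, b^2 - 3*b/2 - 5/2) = b + 1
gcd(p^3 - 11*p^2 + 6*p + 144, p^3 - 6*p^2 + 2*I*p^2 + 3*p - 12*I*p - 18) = p - 6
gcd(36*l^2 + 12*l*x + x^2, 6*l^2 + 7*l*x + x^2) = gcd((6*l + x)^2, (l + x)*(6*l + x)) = 6*l + x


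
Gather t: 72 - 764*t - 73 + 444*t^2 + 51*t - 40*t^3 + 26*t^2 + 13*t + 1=-40*t^3 + 470*t^2 - 700*t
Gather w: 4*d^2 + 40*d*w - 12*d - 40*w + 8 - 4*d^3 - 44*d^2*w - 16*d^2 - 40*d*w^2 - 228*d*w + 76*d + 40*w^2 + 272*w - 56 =-4*d^3 - 12*d^2 + 64*d + w^2*(40 - 40*d) + w*(-44*d^2 - 188*d + 232) - 48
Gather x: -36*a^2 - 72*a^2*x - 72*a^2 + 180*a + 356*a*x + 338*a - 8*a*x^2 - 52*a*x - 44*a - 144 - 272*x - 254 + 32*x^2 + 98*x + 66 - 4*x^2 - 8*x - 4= -108*a^2 + 474*a + x^2*(28 - 8*a) + x*(-72*a^2 + 304*a - 182) - 336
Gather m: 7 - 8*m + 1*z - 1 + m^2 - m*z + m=m^2 + m*(-z - 7) + z + 6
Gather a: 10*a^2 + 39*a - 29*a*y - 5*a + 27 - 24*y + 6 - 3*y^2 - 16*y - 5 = 10*a^2 + a*(34 - 29*y) - 3*y^2 - 40*y + 28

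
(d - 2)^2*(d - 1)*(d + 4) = d^4 - d^3 - 12*d^2 + 28*d - 16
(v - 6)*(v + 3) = v^2 - 3*v - 18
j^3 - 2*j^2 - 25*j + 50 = (j - 5)*(j - 2)*(j + 5)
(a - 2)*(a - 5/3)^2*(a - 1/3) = a^4 - 17*a^3/3 + 101*a^2/9 - 235*a/27 + 50/27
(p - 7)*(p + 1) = p^2 - 6*p - 7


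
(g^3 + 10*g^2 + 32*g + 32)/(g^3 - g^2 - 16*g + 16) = (g^2 + 6*g + 8)/(g^2 - 5*g + 4)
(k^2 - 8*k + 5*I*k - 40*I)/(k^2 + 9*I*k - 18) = (k^2 + k*(-8 + 5*I) - 40*I)/(k^2 + 9*I*k - 18)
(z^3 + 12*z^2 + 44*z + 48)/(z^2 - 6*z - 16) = (z^2 + 10*z + 24)/(z - 8)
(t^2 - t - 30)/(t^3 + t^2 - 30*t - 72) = (t + 5)/(t^2 + 7*t + 12)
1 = 1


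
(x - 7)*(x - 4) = x^2 - 11*x + 28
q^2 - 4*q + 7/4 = (q - 7/2)*(q - 1/2)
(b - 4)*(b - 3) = b^2 - 7*b + 12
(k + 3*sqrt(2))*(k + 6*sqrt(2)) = k^2 + 9*sqrt(2)*k + 36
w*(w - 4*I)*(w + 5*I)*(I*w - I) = I*w^4 - w^3 - I*w^3 + w^2 + 20*I*w^2 - 20*I*w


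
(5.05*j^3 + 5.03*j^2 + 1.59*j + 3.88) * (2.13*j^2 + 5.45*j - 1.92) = 10.7565*j^5 + 38.2364*j^4 + 21.1042*j^3 + 7.2723*j^2 + 18.0932*j - 7.4496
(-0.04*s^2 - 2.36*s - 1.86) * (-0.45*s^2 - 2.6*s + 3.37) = 0.018*s^4 + 1.166*s^3 + 6.8382*s^2 - 3.1172*s - 6.2682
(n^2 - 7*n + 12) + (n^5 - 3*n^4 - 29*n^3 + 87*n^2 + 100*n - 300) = n^5 - 3*n^4 - 29*n^3 + 88*n^2 + 93*n - 288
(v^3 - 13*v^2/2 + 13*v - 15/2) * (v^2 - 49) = v^5 - 13*v^4/2 - 36*v^3 + 311*v^2 - 637*v + 735/2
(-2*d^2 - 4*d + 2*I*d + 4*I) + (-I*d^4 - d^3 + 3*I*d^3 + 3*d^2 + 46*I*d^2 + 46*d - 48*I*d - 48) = -I*d^4 - d^3 + 3*I*d^3 + d^2 + 46*I*d^2 + 42*d - 46*I*d - 48 + 4*I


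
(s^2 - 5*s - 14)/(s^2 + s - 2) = (s - 7)/(s - 1)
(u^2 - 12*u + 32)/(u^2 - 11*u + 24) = (u - 4)/(u - 3)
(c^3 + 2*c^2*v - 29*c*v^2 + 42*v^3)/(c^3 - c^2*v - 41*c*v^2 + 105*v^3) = (-c + 2*v)/(-c + 5*v)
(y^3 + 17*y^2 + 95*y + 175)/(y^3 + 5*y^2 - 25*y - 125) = (y + 7)/(y - 5)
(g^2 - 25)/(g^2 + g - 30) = (g + 5)/(g + 6)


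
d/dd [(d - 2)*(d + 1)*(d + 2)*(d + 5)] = 4*d^3 + 18*d^2 + 2*d - 24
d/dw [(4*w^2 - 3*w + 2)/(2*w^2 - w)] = 2*(w^2 - 4*w + 1)/(w^2*(4*w^2 - 4*w + 1))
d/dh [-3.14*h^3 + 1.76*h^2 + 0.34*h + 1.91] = -9.42*h^2 + 3.52*h + 0.34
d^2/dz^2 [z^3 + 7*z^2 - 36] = 6*z + 14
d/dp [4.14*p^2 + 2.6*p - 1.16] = 8.28*p + 2.6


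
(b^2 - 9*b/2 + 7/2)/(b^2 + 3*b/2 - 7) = (2*b^2 - 9*b + 7)/(2*b^2 + 3*b - 14)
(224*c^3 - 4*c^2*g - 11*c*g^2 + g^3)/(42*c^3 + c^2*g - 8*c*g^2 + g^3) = (32*c^2 + 4*c*g - g^2)/(6*c^2 + c*g - g^2)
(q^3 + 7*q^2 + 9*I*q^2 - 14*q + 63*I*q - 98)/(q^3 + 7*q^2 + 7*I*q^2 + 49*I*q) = (q + 2*I)/q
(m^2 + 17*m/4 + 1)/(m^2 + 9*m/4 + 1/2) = (m + 4)/(m + 2)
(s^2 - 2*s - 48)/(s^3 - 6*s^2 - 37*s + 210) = (s - 8)/(s^2 - 12*s + 35)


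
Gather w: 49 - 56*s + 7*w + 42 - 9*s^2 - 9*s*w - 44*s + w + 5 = -9*s^2 - 100*s + w*(8 - 9*s) + 96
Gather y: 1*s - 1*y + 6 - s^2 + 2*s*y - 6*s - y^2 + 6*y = -s^2 - 5*s - y^2 + y*(2*s + 5) + 6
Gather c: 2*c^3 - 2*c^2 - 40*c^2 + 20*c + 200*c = 2*c^3 - 42*c^2 + 220*c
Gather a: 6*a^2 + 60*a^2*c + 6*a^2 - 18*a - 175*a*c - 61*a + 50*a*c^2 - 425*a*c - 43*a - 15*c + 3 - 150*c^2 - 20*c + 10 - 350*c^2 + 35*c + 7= a^2*(60*c + 12) + a*(50*c^2 - 600*c - 122) - 500*c^2 + 20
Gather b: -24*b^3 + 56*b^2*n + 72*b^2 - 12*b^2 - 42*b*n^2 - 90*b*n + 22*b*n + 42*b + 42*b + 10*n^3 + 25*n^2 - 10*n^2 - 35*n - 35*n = -24*b^3 + b^2*(56*n + 60) + b*(-42*n^2 - 68*n + 84) + 10*n^3 + 15*n^2 - 70*n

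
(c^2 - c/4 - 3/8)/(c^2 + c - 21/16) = 2*(2*c + 1)/(4*c + 7)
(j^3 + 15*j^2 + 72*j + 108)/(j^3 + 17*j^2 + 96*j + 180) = (j + 3)/(j + 5)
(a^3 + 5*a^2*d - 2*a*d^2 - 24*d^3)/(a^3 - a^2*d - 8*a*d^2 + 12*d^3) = (a + 4*d)/(a - 2*d)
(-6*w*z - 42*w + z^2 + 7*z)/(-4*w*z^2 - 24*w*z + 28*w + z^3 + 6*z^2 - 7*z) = (-6*w + z)/(-4*w*z + 4*w + z^2 - z)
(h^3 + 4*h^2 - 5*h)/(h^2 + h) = (h^2 + 4*h - 5)/(h + 1)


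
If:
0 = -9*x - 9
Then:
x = -1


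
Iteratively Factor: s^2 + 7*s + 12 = (s + 4)*(s + 3)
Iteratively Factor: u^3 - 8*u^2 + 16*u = (u - 4)*(u^2 - 4*u) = (u - 4)^2*(u)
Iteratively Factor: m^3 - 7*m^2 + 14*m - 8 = (m - 4)*(m^2 - 3*m + 2) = (m - 4)*(m - 1)*(m - 2)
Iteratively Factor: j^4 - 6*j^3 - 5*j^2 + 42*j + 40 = (j + 2)*(j^3 - 8*j^2 + 11*j + 20) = (j + 1)*(j + 2)*(j^2 - 9*j + 20) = (j - 4)*(j + 1)*(j + 2)*(j - 5)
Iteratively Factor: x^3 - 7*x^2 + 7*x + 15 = (x - 3)*(x^2 - 4*x - 5) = (x - 5)*(x - 3)*(x + 1)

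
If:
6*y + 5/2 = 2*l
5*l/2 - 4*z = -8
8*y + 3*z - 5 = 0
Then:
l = 56/109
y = -107/436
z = 253/109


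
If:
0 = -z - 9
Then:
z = -9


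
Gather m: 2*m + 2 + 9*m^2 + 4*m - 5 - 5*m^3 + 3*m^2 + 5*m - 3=-5*m^3 + 12*m^2 + 11*m - 6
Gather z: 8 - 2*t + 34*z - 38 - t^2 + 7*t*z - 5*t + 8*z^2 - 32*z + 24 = -t^2 - 7*t + 8*z^2 + z*(7*t + 2) - 6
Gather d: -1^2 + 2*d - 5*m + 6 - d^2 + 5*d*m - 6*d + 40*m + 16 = -d^2 + d*(5*m - 4) + 35*m + 21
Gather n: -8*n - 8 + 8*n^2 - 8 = 8*n^2 - 8*n - 16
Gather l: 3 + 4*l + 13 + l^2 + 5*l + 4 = l^2 + 9*l + 20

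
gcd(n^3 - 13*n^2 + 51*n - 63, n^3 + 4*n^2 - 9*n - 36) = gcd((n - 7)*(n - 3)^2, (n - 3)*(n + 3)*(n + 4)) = n - 3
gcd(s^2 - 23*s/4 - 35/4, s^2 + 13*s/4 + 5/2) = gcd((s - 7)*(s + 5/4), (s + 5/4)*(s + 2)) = s + 5/4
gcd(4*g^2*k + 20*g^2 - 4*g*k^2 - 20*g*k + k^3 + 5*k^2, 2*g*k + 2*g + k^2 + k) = 1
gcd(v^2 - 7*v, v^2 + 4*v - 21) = 1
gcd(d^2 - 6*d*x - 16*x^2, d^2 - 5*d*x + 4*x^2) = 1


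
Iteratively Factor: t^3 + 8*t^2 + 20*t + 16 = (t + 2)*(t^2 + 6*t + 8) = (t + 2)^2*(t + 4)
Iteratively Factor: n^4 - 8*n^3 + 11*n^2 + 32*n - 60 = (n - 5)*(n^3 - 3*n^2 - 4*n + 12) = (n - 5)*(n - 2)*(n^2 - n - 6) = (n - 5)*(n - 2)*(n + 2)*(n - 3)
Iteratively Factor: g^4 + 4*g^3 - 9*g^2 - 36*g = (g + 4)*(g^3 - 9*g) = (g + 3)*(g + 4)*(g^2 - 3*g) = (g - 3)*(g + 3)*(g + 4)*(g)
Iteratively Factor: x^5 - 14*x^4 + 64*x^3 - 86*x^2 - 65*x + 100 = (x + 1)*(x^4 - 15*x^3 + 79*x^2 - 165*x + 100) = (x - 4)*(x + 1)*(x^3 - 11*x^2 + 35*x - 25) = (x - 5)*(x - 4)*(x + 1)*(x^2 - 6*x + 5) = (x - 5)^2*(x - 4)*(x + 1)*(x - 1)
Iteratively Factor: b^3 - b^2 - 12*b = (b)*(b^2 - b - 12) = b*(b + 3)*(b - 4)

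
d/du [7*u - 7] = 7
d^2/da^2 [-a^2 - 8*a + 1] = -2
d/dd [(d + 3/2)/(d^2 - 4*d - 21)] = (d^2 - 4*d - (d - 2)*(2*d + 3) - 21)/(-d^2 + 4*d + 21)^2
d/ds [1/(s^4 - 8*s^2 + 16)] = 4*s*(4 - s^2)/(s^4 - 8*s^2 + 16)^2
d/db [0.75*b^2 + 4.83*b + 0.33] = 1.5*b + 4.83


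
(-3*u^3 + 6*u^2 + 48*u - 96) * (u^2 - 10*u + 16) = -3*u^5 + 36*u^4 - 60*u^3 - 480*u^2 + 1728*u - 1536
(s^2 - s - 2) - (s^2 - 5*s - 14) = 4*s + 12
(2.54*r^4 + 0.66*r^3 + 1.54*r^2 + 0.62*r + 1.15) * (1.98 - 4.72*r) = -11.9888*r^5 + 1.914*r^4 - 5.962*r^3 + 0.1228*r^2 - 4.2004*r + 2.277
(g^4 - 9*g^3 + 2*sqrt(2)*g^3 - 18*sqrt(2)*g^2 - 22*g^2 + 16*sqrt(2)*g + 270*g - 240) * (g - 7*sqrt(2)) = g^5 - 9*g^4 - 5*sqrt(2)*g^4 - 50*g^3 + 45*sqrt(2)*g^3 + 170*sqrt(2)*g^2 + 522*g^2 - 1890*sqrt(2)*g - 464*g + 1680*sqrt(2)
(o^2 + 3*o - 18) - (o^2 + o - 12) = 2*o - 6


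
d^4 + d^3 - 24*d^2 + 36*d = d*(d - 3)*(d - 2)*(d + 6)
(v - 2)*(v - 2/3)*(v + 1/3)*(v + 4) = v^4 + 5*v^3/3 - 80*v^2/9 + 20*v/9 + 16/9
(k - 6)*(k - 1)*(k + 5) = k^3 - 2*k^2 - 29*k + 30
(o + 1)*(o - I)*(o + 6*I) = o^3 + o^2 + 5*I*o^2 + 6*o + 5*I*o + 6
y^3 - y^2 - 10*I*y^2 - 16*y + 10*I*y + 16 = (y - 1)*(y - 8*I)*(y - 2*I)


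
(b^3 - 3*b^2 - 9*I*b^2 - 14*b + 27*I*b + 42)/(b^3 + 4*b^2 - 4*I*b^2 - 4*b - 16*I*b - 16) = (b^2 - b*(3 + 7*I) + 21*I)/(b^2 + 2*b*(2 - I) - 8*I)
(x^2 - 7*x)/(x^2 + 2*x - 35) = x*(x - 7)/(x^2 + 2*x - 35)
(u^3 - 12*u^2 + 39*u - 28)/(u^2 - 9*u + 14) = (u^2 - 5*u + 4)/(u - 2)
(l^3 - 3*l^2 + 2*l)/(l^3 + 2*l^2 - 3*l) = (l - 2)/(l + 3)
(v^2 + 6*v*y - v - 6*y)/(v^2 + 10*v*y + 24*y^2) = (v - 1)/(v + 4*y)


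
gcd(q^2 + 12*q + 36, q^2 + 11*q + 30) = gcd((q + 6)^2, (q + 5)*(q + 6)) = q + 6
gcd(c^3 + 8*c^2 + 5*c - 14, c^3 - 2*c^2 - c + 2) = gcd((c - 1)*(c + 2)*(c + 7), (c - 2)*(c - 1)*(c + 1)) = c - 1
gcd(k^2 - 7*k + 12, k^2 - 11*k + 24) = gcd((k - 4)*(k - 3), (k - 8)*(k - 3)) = k - 3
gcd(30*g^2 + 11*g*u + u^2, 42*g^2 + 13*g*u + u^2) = 6*g + u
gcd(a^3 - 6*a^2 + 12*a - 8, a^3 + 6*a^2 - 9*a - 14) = a - 2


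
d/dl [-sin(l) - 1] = -cos(l)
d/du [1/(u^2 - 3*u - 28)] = (3 - 2*u)/(-u^2 + 3*u + 28)^2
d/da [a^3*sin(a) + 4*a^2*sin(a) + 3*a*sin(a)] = a^3*cos(a) + 3*a^2*sin(a) + 4*a^2*cos(a) + 8*a*sin(a) + 3*a*cos(a) + 3*sin(a)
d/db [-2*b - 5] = -2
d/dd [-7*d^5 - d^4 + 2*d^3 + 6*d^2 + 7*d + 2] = -35*d^4 - 4*d^3 + 6*d^2 + 12*d + 7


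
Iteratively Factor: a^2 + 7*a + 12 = (a + 4)*(a + 3)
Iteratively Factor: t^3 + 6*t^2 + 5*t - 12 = (t + 3)*(t^2 + 3*t - 4) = (t - 1)*(t + 3)*(t + 4)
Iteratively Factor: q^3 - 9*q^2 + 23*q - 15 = (q - 1)*(q^2 - 8*q + 15) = (q - 5)*(q - 1)*(q - 3)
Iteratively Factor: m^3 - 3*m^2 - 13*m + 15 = (m - 5)*(m^2 + 2*m - 3) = (m - 5)*(m + 3)*(m - 1)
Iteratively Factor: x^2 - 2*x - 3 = (x - 3)*(x + 1)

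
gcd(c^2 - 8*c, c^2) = c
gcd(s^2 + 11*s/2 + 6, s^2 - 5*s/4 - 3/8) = 1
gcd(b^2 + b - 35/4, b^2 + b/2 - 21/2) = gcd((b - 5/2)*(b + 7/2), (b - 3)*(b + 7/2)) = b + 7/2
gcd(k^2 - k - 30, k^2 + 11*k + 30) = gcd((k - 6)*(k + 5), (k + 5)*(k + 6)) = k + 5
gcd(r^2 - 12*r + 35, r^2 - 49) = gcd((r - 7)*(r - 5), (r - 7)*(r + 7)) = r - 7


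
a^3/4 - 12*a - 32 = (a/4 + 1)*(a - 8)*(a + 4)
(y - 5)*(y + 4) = y^2 - y - 20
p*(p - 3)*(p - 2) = p^3 - 5*p^2 + 6*p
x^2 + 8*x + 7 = (x + 1)*(x + 7)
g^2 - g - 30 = (g - 6)*(g + 5)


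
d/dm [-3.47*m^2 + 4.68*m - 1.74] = 4.68 - 6.94*m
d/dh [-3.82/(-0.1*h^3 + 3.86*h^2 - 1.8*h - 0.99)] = (-1.146*h^2 + 29.4904*h - 6.876)/(0.1*h^3 - 3.86*h^2 + 1.8*h + 0.99)^2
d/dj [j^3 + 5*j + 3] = 3*j^2 + 5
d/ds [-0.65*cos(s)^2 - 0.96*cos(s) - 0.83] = (1.3*cos(s) + 0.96)*sin(s)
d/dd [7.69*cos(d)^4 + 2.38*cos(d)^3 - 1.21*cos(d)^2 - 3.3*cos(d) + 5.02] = (-30.76*cos(d)^3 - 7.14*cos(d)^2 + 2.42*cos(d) + 3.3)*sin(d)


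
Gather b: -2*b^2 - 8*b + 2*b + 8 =-2*b^2 - 6*b + 8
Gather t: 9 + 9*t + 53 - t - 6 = 8*t + 56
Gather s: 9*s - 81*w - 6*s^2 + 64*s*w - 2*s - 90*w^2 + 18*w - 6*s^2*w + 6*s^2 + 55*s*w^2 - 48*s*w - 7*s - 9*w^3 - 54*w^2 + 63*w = -6*s^2*w + s*(55*w^2 + 16*w) - 9*w^3 - 144*w^2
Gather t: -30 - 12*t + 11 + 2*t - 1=-10*t - 20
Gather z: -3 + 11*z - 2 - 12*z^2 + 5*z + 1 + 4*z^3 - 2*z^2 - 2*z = 4*z^3 - 14*z^2 + 14*z - 4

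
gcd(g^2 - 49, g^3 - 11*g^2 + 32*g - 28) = g - 7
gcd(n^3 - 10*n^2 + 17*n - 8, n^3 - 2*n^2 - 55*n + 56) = n^2 - 9*n + 8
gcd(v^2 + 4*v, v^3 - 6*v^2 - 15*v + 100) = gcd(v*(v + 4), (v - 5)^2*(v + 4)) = v + 4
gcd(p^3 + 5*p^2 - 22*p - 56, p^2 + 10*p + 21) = p + 7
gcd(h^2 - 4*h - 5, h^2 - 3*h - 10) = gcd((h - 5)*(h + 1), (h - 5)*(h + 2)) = h - 5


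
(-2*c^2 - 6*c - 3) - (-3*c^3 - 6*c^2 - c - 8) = 3*c^3 + 4*c^2 - 5*c + 5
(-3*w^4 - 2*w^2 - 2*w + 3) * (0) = 0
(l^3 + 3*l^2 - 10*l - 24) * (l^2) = l^5 + 3*l^4 - 10*l^3 - 24*l^2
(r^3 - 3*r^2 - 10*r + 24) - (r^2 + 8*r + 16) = r^3 - 4*r^2 - 18*r + 8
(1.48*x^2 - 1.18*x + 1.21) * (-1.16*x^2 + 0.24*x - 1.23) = -1.7168*x^4 + 1.724*x^3 - 3.5072*x^2 + 1.7418*x - 1.4883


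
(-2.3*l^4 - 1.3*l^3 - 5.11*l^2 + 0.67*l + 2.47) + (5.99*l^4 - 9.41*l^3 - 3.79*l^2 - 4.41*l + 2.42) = 3.69*l^4 - 10.71*l^3 - 8.9*l^2 - 3.74*l + 4.89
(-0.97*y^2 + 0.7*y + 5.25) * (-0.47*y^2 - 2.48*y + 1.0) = 0.4559*y^4 + 2.0766*y^3 - 5.1735*y^2 - 12.32*y + 5.25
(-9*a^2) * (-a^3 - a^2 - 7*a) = 9*a^5 + 9*a^4 + 63*a^3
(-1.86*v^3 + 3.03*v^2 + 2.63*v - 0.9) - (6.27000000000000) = -1.86*v^3 + 3.03*v^2 + 2.63*v - 7.17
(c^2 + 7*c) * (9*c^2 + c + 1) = 9*c^4 + 64*c^3 + 8*c^2 + 7*c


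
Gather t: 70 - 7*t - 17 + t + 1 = 54 - 6*t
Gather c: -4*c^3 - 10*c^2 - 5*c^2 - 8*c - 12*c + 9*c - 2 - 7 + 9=-4*c^3 - 15*c^2 - 11*c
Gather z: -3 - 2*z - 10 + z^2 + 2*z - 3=z^2 - 16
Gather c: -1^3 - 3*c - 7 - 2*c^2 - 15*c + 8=-2*c^2 - 18*c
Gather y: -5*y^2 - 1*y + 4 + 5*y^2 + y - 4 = 0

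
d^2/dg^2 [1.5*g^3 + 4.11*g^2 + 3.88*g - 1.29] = 9.0*g + 8.22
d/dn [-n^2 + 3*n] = 3 - 2*n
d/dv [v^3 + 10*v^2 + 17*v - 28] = 3*v^2 + 20*v + 17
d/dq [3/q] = -3/q^2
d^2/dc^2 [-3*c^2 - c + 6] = -6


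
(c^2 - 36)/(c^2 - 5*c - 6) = (c + 6)/(c + 1)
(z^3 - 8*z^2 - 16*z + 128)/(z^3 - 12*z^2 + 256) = (z - 4)/(z - 8)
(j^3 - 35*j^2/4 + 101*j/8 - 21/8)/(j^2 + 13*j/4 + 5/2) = (8*j^3 - 70*j^2 + 101*j - 21)/(2*(4*j^2 + 13*j + 10))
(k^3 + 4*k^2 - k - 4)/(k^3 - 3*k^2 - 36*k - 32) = (k - 1)/(k - 8)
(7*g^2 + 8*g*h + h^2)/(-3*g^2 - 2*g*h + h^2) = (-7*g - h)/(3*g - h)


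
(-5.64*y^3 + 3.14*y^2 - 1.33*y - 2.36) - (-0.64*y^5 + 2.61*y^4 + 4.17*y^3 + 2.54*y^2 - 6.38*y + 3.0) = 0.64*y^5 - 2.61*y^4 - 9.81*y^3 + 0.6*y^2 + 5.05*y - 5.36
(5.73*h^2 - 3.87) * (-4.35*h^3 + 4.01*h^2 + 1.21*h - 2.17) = -24.9255*h^5 + 22.9773*h^4 + 23.7678*h^3 - 27.9528*h^2 - 4.6827*h + 8.3979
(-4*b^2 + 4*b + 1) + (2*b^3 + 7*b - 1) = 2*b^3 - 4*b^2 + 11*b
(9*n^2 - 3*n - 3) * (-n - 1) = -9*n^3 - 6*n^2 + 6*n + 3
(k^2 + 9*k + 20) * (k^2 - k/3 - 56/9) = k^4 + 26*k^3/3 + 97*k^2/9 - 188*k/3 - 1120/9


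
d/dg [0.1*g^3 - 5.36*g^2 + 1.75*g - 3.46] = 0.3*g^2 - 10.72*g + 1.75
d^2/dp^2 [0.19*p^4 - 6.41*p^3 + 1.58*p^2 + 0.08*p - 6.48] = 2.28*p^2 - 38.46*p + 3.16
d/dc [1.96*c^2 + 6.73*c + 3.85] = 3.92*c + 6.73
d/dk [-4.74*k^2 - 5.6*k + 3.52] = -9.48*k - 5.6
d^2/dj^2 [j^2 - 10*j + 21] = 2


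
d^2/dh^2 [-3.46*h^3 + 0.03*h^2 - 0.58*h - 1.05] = 0.06 - 20.76*h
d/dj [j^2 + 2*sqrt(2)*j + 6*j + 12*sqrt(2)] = 2*j + 2*sqrt(2) + 6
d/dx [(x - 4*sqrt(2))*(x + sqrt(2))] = 2*x - 3*sqrt(2)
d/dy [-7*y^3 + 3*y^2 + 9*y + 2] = -21*y^2 + 6*y + 9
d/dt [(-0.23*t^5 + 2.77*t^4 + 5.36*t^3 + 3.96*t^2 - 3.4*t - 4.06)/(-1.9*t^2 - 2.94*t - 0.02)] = (1.311*t^6 - 7.8212*t^5 - 34.5924*t^4 - 31.7384*t^3 - 18.424*t^2 - 15.5864*t - 11.8684)/(3.61*t^4 + 11.172*t^3 + 8.7196*t^2 + 0.1176*t + 0.0004)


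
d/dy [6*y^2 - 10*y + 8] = 12*y - 10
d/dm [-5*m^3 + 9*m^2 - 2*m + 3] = -15*m^2 + 18*m - 2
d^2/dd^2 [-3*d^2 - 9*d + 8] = -6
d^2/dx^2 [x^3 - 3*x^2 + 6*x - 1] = 6*x - 6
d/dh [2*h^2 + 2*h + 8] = 4*h + 2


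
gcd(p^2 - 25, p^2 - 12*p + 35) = p - 5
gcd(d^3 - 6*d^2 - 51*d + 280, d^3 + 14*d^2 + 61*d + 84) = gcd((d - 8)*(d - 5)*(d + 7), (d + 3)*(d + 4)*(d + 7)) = d + 7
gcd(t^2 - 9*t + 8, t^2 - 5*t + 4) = t - 1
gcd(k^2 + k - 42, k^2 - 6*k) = k - 6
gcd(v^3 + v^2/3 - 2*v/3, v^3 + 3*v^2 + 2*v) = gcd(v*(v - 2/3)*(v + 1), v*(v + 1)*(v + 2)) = v^2 + v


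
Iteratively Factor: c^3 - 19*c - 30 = (c + 3)*(c^2 - 3*c - 10) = (c - 5)*(c + 3)*(c + 2)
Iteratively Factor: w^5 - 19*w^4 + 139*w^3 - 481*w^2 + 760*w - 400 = (w - 1)*(w^4 - 18*w^3 + 121*w^2 - 360*w + 400) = (w - 5)*(w - 1)*(w^3 - 13*w^2 + 56*w - 80) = (w - 5)*(w - 4)*(w - 1)*(w^2 - 9*w + 20) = (w - 5)*(w - 4)^2*(w - 1)*(w - 5)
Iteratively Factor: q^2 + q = (q + 1)*(q)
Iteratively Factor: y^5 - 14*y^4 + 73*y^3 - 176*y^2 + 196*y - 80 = (y - 1)*(y^4 - 13*y^3 + 60*y^2 - 116*y + 80) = (y - 2)*(y - 1)*(y^3 - 11*y^2 + 38*y - 40) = (y - 4)*(y - 2)*(y - 1)*(y^2 - 7*y + 10) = (y - 4)*(y - 2)^2*(y - 1)*(y - 5)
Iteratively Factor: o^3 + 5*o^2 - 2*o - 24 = (o - 2)*(o^2 + 7*o + 12) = (o - 2)*(o + 4)*(o + 3)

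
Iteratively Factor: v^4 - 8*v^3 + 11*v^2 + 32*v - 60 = (v + 2)*(v^3 - 10*v^2 + 31*v - 30) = (v - 2)*(v + 2)*(v^2 - 8*v + 15) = (v - 5)*(v - 2)*(v + 2)*(v - 3)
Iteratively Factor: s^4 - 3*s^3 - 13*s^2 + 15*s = (s + 3)*(s^3 - 6*s^2 + 5*s) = (s - 5)*(s + 3)*(s^2 - s) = s*(s - 5)*(s + 3)*(s - 1)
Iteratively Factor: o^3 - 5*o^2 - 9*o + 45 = (o + 3)*(o^2 - 8*o + 15) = (o - 5)*(o + 3)*(o - 3)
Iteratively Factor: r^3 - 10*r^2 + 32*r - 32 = (r - 4)*(r^2 - 6*r + 8) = (r - 4)*(r - 2)*(r - 4)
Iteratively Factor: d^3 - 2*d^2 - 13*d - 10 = (d + 1)*(d^2 - 3*d - 10) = (d + 1)*(d + 2)*(d - 5)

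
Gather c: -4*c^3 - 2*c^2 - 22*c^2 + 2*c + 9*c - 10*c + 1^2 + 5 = -4*c^3 - 24*c^2 + c + 6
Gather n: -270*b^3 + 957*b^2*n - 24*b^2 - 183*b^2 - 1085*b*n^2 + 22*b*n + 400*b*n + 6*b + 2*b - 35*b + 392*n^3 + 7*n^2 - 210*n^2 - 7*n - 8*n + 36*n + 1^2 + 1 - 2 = -270*b^3 - 207*b^2 - 27*b + 392*n^3 + n^2*(-1085*b - 203) + n*(957*b^2 + 422*b + 21)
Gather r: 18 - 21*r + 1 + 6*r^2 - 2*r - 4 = 6*r^2 - 23*r + 15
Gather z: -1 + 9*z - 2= 9*z - 3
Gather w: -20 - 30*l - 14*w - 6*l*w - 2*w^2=-30*l - 2*w^2 + w*(-6*l - 14) - 20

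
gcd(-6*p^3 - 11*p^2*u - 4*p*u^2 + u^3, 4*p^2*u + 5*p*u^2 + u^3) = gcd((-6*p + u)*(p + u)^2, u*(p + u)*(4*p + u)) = p + u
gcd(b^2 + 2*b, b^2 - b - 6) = b + 2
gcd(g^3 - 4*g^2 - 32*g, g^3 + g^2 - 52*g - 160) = g^2 - 4*g - 32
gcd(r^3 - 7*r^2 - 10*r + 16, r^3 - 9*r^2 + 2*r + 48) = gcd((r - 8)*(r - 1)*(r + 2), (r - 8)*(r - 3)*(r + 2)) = r^2 - 6*r - 16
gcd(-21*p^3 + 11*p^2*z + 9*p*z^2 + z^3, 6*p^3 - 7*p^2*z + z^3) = -3*p^2 + 2*p*z + z^2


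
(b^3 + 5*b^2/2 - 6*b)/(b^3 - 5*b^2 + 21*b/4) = 2*(b + 4)/(2*b - 7)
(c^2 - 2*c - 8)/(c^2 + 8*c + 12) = (c - 4)/(c + 6)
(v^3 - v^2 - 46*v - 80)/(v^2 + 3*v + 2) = (v^2 - 3*v - 40)/(v + 1)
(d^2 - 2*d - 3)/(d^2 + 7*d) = (d^2 - 2*d - 3)/(d*(d + 7))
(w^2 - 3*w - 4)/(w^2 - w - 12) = (w + 1)/(w + 3)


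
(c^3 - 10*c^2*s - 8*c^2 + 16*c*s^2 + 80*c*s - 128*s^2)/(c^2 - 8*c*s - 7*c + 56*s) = (c^2 - 2*c*s - 8*c + 16*s)/(c - 7)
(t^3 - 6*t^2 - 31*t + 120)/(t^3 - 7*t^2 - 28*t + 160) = (t - 3)/(t - 4)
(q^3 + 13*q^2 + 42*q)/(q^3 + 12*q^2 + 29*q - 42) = q/(q - 1)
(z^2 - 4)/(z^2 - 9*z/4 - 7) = 4*(4 - z^2)/(-4*z^2 + 9*z + 28)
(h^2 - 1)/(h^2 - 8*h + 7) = (h + 1)/(h - 7)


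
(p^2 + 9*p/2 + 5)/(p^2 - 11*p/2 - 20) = (p + 2)/(p - 8)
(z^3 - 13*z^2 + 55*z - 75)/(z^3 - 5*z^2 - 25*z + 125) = (z - 3)/(z + 5)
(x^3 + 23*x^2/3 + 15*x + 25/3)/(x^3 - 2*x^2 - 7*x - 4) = (3*x^2 + 20*x + 25)/(3*(x^2 - 3*x - 4))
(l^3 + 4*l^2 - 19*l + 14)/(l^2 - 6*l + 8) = (l^2 + 6*l - 7)/(l - 4)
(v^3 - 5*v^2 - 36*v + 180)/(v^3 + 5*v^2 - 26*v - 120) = (v - 6)/(v + 4)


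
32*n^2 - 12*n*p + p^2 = (-8*n + p)*(-4*n + p)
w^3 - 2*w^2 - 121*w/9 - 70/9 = (w - 5)*(w + 2/3)*(w + 7/3)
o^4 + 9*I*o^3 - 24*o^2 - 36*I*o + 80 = (o - 2)*(o + 2)*(o + 4*I)*(o + 5*I)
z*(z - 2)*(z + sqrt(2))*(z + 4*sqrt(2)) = z^4 - 2*z^3 + 5*sqrt(2)*z^3 - 10*sqrt(2)*z^2 + 8*z^2 - 16*z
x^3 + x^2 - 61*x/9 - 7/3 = (x - 7/3)*(x + 1/3)*(x + 3)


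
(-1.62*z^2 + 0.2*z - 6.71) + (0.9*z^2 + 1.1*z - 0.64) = -0.72*z^2 + 1.3*z - 7.35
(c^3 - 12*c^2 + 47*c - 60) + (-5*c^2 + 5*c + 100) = c^3 - 17*c^2 + 52*c + 40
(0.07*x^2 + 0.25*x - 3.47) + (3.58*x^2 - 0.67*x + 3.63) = 3.65*x^2 - 0.42*x + 0.16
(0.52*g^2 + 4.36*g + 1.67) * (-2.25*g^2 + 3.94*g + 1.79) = -1.17*g^4 - 7.7612*g^3 + 14.3517*g^2 + 14.3842*g + 2.9893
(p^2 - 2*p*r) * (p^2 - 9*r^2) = p^4 - 2*p^3*r - 9*p^2*r^2 + 18*p*r^3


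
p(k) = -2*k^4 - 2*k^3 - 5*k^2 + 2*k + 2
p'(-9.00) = 5438.00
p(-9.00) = -12085.00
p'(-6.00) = 1574.00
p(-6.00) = -2350.00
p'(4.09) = -686.61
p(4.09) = -769.96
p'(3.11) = -327.77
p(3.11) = -287.40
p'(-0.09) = 2.86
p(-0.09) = 1.78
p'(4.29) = -782.95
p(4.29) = -916.77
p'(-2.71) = 144.26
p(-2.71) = -108.21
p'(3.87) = -590.25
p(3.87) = -629.68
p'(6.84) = -2907.22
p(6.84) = -5236.06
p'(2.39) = -165.39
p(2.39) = -114.34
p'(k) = -8*k^3 - 6*k^2 - 10*k + 2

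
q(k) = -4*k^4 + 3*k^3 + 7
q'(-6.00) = 3780.00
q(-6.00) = -5825.00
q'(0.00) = 0.00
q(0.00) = 7.00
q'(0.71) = -1.19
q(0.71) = 7.06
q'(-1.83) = 128.20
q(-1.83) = -56.25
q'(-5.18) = 2465.36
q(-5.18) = -3289.89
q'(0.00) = 0.00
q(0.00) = 7.00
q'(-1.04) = 27.73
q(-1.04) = -1.05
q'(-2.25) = 227.81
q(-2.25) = -129.69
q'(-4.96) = 2173.80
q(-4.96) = -2780.03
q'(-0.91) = 19.51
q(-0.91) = 2.00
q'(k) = -16*k^3 + 9*k^2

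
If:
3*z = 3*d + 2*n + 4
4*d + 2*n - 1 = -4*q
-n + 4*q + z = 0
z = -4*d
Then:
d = -14/29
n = 47/29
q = -9/116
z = 56/29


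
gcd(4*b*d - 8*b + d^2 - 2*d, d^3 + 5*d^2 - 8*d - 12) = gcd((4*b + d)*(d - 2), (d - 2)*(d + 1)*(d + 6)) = d - 2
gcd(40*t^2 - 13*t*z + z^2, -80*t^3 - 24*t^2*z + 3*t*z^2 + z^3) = -5*t + z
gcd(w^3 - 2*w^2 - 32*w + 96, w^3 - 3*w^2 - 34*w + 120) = w^2 + 2*w - 24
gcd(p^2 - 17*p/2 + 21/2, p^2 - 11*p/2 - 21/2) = p - 7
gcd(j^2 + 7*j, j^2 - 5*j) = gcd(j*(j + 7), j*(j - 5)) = j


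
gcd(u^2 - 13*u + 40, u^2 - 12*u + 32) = u - 8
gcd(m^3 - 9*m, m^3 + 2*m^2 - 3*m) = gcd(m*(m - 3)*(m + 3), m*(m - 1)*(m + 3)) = m^2 + 3*m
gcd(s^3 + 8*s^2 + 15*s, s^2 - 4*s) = s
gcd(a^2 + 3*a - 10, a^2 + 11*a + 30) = a + 5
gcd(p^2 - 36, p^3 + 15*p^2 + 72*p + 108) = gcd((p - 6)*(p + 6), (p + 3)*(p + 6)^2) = p + 6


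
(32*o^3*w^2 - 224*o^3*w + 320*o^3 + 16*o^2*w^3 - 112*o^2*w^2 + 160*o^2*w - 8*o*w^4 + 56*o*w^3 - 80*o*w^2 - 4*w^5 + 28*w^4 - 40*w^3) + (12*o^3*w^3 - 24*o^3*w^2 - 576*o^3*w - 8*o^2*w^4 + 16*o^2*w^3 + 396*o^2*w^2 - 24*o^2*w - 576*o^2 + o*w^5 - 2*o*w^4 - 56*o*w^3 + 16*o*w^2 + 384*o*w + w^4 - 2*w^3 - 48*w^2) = 12*o^3*w^3 + 8*o^3*w^2 - 800*o^3*w + 320*o^3 - 8*o^2*w^4 + 32*o^2*w^3 + 284*o^2*w^2 + 136*o^2*w - 576*o^2 + o*w^5 - 10*o*w^4 - 64*o*w^2 + 384*o*w - 4*w^5 + 29*w^4 - 42*w^3 - 48*w^2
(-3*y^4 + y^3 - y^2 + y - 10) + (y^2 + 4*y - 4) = -3*y^4 + y^3 + 5*y - 14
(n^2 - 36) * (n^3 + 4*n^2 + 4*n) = n^5 + 4*n^4 - 32*n^3 - 144*n^2 - 144*n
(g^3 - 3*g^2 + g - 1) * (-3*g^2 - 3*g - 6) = -3*g^5 + 6*g^4 + 18*g^2 - 3*g + 6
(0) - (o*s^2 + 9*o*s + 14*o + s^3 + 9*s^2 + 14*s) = -o*s^2 - 9*o*s - 14*o - s^3 - 9*s^2 - 14*s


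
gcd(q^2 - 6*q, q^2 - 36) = q - 6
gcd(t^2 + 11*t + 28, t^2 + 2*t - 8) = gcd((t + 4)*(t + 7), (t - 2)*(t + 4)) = t + 4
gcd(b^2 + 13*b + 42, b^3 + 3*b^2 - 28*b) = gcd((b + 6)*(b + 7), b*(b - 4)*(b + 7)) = b + 7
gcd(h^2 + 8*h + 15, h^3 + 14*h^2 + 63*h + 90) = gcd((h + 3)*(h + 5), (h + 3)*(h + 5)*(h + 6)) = h^2 + 8*h + 15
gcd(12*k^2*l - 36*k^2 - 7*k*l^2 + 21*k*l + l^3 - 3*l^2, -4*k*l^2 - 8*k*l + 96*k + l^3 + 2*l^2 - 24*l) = 4*k - l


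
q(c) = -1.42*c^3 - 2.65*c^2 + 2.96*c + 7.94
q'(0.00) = 2.96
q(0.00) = 7.94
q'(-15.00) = -876.04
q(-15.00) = 4159.79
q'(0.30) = 0.99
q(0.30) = 8.55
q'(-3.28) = -25.49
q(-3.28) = 19.83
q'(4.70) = -116.05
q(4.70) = -184.12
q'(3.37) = -63.28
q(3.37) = -66.53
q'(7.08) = -248.10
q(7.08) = -607.89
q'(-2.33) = -7.82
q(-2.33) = 4.62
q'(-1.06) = 3.79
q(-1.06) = 3.52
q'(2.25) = -30.53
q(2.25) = -14.99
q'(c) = -4.26*c^2 - 5.3*c + 2.96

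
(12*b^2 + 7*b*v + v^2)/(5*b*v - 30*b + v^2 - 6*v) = (12*b^2 + 7*b*v + v^2)/(5*b*v - 30*b + v^2 - 6*v)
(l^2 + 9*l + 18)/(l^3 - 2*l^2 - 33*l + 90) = (l + 3)/(l^2 - 8*l + 15)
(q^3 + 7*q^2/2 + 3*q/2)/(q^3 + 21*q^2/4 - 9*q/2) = 2*(2*q^2 + 7*q + 3)/(4*q^2 + 21*q - 18)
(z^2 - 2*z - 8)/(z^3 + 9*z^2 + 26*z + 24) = (z - 4)/(z^2 + 7*z + 12)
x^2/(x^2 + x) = x/(x + 1)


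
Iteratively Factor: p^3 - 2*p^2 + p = (p - 1)*(p^2 - p) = (p - 1)^2*(p)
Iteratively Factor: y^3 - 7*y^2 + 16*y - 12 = (y - 2)*(y^2 - 5*y + 6) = (y - 2)^2*(y - 3)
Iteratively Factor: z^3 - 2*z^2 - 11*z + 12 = (z + 3)*(z^2 - 5*z + 4) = (z - 4)*(z + 3)*(z - 1)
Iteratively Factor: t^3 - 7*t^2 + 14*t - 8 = (t - 2)*(t^2 - 5*t + 4) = (t - 4)*(t - 2)*(t - 1)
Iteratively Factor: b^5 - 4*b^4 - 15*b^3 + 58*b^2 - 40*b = (b - 1)*(b^4 - 3*b^3 - 18*b^2 + 40*b) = (b - 2)*(b - 1)*(b^3 - b^2 - 20*b) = (b - 2)*(b - 1)*(b + 4)*(b^2 - 5*b) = b*(b - 2)*(b - 1)*(b + 4)*(b - 5)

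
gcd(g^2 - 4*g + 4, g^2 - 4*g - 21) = 1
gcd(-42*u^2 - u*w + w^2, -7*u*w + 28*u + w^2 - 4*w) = 7*u - w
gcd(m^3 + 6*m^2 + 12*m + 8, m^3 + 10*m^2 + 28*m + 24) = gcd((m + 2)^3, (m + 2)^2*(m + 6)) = m^2 + 4*m + 4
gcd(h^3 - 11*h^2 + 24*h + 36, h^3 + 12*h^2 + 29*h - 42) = 1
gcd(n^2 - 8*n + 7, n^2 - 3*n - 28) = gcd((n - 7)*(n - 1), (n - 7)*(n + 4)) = n - 7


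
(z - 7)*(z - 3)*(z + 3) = z^3 - 7*z^2 - 9*z + 63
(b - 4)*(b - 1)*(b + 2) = b^3 - 3*b^2 - 6*b + 8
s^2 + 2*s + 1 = (s + 1)^2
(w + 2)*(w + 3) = w^2 + 5*w + 6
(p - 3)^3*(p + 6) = p^4 - 3*p^3 - 27*p^2 + 135*p - 162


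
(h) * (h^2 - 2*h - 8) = h^3 - 2*h^2 - 8*h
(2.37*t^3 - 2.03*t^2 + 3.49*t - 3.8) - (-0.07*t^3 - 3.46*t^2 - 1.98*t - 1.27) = 2.44*t^3 + 1.43*t^2 + 5.47*t - 2.53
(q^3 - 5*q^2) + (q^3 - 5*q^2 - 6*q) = 2*q^3 - 10*q^2 - 6*q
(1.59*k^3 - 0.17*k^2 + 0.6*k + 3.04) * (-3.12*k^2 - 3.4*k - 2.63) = -4.9608*k^5 - 4.8756*k^4 - 5.4757*k^3 - 11.0777*k^2 - 11.914*k - 7.9952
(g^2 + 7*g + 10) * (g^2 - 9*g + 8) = g^4 - 2*g^3 - 45*g^2 - 34*g + 80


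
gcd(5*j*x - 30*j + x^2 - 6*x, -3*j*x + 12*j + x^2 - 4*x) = 1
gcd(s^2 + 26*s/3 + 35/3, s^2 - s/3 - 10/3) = s + 5/3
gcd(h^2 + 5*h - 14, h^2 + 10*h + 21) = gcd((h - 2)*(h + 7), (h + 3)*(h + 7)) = h + 7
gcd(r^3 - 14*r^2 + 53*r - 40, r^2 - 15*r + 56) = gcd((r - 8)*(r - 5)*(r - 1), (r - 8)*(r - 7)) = r - 8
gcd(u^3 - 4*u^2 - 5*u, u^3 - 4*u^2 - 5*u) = u^3 - 4*u^2 - 5*u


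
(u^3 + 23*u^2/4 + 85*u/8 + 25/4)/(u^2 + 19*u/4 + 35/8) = (2*u^2 + 9*u + 10)/(2*u + 7)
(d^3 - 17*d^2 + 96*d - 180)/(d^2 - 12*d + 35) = (d^2 - 12*d + 36)/(d - 7)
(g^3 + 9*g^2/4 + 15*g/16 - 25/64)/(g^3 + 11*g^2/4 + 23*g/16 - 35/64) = (4*g + 5)/(4*g + 7)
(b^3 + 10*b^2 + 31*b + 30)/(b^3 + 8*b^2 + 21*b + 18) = (b + 5)/(b + 3)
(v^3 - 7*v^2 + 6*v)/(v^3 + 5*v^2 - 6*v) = (v - 6)/(v + 6)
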